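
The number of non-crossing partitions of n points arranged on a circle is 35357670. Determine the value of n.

16

Non-crossing partitions of [n] are counted by C_n. The Catalan number equal to 35357670 is C_16.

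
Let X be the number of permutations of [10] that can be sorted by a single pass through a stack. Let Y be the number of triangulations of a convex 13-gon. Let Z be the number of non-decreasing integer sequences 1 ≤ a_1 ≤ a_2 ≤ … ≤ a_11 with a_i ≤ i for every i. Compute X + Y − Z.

16796

By Knuth's characterisation, the stack-sortable permutations of length 10 are the 231-avoiders, numbering C_10. So X = C_10 = 16796.
A convex 13-gon is triangulated into 11 triangles, and the number of such triangulations is the Catalan number C_{13−2} = C_11. So Y = C_11 = 58786.
Such sub-staircase sequences of length n are counted by C_n; here n = 11. So Z = C_11 = 58786.
X + Y − Z = 16796 + 58786 − 58786 = 16796.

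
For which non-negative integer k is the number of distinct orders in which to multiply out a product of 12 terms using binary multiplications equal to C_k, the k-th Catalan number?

Parenthesizations of m factors correspond to full binary trees with m leaves, counted by C_{m−1}; m = 12 gives C_11.

11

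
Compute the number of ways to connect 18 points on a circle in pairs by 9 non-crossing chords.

4862

Non-crossing perfect matchings of 2n points on a circle are counted by C_n; with 18 points, n = 9.
C_9 = C(18,9)/10 = 48620/10 = 4862.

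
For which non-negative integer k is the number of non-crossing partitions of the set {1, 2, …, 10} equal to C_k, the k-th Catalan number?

The non-crossing partitions of [10] form a lattice of size C_10.

10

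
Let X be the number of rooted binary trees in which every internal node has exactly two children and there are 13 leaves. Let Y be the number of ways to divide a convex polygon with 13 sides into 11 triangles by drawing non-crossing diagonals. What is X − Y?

149226

Full binary trees with 13 leaves have 13−1 = 12 internal nodes, so there are C_12 of them. So X = C_12 = 208012.
Triangulations of a convex m-gon are counted by C_{m−2}; with m = 13 this is C_11. So Y = C_11 = 58786.
X − Y = 208012 − 58786 = 149226.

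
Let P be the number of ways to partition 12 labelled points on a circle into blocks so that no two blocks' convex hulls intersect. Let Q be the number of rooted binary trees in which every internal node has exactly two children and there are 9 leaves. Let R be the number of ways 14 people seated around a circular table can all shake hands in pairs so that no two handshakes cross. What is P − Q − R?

206153

Non-crossing partitions of an n-element set are counted by C_n; here n = 12. So P = C_12 = 208012.
Full binary trees with 9 leaves have 9−1 = 8 internal nodes, so there are C_8 of them. So Q = C_8 = 1430.
With 14 = 2·7 people, non-crossing handshake pairings are non-crossing perfect matchings on a circle, counted by C_7. So R = C_7 = 429.
P − Q − R = 208012 − 1430 − 429 = 206153.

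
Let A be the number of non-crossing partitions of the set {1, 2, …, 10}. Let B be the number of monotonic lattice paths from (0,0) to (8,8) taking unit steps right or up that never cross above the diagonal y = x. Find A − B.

15366

The non-crossing partitions of [10] form a lattice of size C_10. So A = C_10 = 16796.
Sub-diagonal monotone paths from (0,0) to (8,8) biject with Dyck paths of semilength 8, giving C_8. So B = C_8 = 1430.
A − B = 16796 − 1430 = 15366.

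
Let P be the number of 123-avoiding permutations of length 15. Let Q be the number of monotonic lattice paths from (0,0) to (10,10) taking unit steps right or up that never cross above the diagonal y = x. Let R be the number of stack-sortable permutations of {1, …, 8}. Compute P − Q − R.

Permutations of [n] avoiding any single length-3 pattern are counted by C_n; here n = 15. So P = C_15 = 9694845.
Monotone paths in an n×n grid that stay weakly below the diagonal are counted by C_n; here n = 10. So Q = C_10 = 16796.
By Knuth's characterisation, the stack-sortable permutations of length 8 are the 231-avoiders, numbering C_8. So R = C_8 = 1430.
P − Q − R = 9694845 − 16796 − 1430 = 9676619.

9676619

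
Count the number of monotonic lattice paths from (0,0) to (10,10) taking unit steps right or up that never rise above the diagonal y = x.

16796

Monotone paths in an n×n grid that stay weakly below the diagonal are counted by C_n; here n = 10.
C_10 = C(20,10)/11 = 184756/11 = 16796.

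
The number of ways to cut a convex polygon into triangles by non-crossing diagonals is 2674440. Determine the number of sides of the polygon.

16

Triangulations of a convex m-gon are counted by C_{m−2}. The Catalan number equal to 2674440 is C_14.
So m − 2 = 14, giving m = 16 sides.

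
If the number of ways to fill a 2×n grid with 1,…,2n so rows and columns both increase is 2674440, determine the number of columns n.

Standard Young tableaux of shape 2×n are counted by C_n. The Catalan number equal to 2674440 is C_14.

14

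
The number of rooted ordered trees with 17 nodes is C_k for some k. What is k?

16

A rooted plane tree on 17 nodes has 16 edges, and such trees are counted by C_16.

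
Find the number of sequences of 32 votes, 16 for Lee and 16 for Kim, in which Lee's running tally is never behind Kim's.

Reading a vote for the leader as '(' and for the other as ')' turns such a sequence into a balanced string of 16 pairs, so the count is C_16.
C_16 = C_15 · 2(2·15+1)/(15+2) = 9694845 · 62/17 = 35357670.

35357670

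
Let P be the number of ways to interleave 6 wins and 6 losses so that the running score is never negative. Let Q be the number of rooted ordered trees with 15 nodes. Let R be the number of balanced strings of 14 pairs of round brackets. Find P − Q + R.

132

Ballot sequences with n votes each where one side never trails are Dyck words, counted by C_n; here n = 6. So P = C_6 = 132.
A rooted plane tree on 15 nodes has 14 edges, and such trees are counted by C_14. So Q = C_14 = 2674440.
Balanced strings of n pairs of brackets are counted by C_n; here n = 14. So R = C_14 = 2674440.
P − Q + R = 132 − 2674440 + 2674440 = 132.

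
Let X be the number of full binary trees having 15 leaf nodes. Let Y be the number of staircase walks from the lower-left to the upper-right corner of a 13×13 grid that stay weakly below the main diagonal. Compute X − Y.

1931540

Full binary trees with 15 leaves have 15−1 = 14 internal nodes, so there are C_14 of them. So X = C_14 = 2674440.
Sub-diagonal monotone paths from (0,0) to (13,13) biject with Dyck paths of semilength 13, giving C_13. So Y = C_13 = 742900.
X − Y = 2674440 − 742900 = 1931540.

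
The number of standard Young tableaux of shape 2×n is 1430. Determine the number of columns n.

8

Standard Young tableaux of shape 2×n are counted by C_n, and C_8 = 1430.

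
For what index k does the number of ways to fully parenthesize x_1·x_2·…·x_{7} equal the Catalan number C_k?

Ways to associate a product of 7 factors correspond to binary trees on 7 leaves, so the count is C_6.

6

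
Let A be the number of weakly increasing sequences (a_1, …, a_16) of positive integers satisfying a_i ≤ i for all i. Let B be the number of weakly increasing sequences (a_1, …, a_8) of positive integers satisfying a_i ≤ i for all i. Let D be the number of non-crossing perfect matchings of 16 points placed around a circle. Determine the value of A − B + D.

35357670

Such sub-staircase sequences of length n are counted by C_n; here n = 16. So A = C_16 = 35357670.
Weakly increasing sequences with a_i ≤ i biject with Dyck paths of semilength 8, so there are C_8. So B = C_8 = 1430.
Non-crossing perfect matchings of 2n points on a circle are counted by C_n; with 16 points, n = 8. So D = C_8 = 1430.
A − B + D = 35357670 − 1430 + 1430 = 35357670.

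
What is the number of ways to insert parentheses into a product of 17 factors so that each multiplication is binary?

35357670

Bracketing 17 factors into binary products is counted by C_{17−1} = C_16.
C_16 = C(32,16)/17 = 601080390/17 = 35357670.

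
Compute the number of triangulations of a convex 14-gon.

208012

The number of triangulations of a 14-gon is the Catalan number C_12 (index = sides − 2).
C_12 = C(24,12)/13 = 2704156/13 = 208012.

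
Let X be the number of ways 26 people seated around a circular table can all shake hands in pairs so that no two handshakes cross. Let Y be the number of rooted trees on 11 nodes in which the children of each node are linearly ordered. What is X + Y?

759696

Non-crossing handshake pairings of 2n people are counted by C_n; 26 people gives n = 13. So X = C_13 = 742900.
Rooted ordered (plane) trees on m nodes have m−1 edges and are counted by C_{m−1}; m = 11 gives C_10. So Y = C_10 = 16796.
X + Y = 742900 + 16796 = 759696.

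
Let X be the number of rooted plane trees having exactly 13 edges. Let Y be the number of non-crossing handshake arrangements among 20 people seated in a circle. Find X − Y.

726104

A rooted plane tree with 13 edges has 14 nodes, and the count is C_13. So X = C_13 = 742900.
Non-crossing handshake pairings of 2n people are counted by C_n; 20 people gives n = 10. So Y = C_10 = 16796.
X − Y = 742900 − 16796 = 726104.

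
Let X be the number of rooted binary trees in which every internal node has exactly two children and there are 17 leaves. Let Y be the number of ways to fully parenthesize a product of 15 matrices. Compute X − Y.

A full binary tree with L leaves has L−1 internal nodes and is counted by C_{L−1}; L = 17 gives C_16. So X = C_16 = 35357670.
Parenthesizations of m factors correspond to full binary trees with m leaves, counted by C_{m−1}; m = 15 gives C_14. So Y = C_14 = 2674440.
X − Y = 35357670 − 2674440 = 32683230.

32683230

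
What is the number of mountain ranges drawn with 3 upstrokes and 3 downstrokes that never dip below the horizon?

A Dyck path with 3 up-steps and 3 down-steps has semilength 3, so there are C_3 of them.
C_3 = 5.

5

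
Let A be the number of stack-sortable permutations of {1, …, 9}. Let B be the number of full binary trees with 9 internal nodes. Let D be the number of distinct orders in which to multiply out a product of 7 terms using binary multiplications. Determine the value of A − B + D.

By Knuth's characterisation, the stack-sortable permutations of length 9 are the 231-avoiders, numbering C_9. So A = C_9 = 4862.
The number of full binary trees on 9 internal nodes is the Catalan number C_9. So B = C_9 = 4862.
Parenthesizations of m factors correspond to full binary trees with m leaves, counted by C_{m−1}; m = 7 gives C_6. So D = C_6 = 132.
A − B + D = 4862 − 4862 + 132 = 132.

132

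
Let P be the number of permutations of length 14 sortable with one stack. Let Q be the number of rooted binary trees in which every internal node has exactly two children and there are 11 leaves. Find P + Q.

2691236

By Knuth's characterisation, the stack-sortable permutations of length 14 are the 231-avoiders, numbering C_14. So P = C_14 = 2674440.
A full binary tree with L leaves has L−1 internal nodes and is counted by C_{L−1}; L = 11 gives C_10. So Q = C_10 = 16796.
P + Q = 2674440 + 16796 = 2691236.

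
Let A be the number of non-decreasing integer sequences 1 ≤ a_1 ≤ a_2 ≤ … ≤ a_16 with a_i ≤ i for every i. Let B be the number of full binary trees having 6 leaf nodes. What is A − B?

Such sub-staircase sequences of length n are counted by C_n; here n = 16. So A = C_16 = 35357670.
Full binary trees with 6 leaves have 6−1 = 5 internal nodes, so there are C_5 of them. So B = C_5 = 42.
A − B = 35357670 − 42 = 35357628.

35357628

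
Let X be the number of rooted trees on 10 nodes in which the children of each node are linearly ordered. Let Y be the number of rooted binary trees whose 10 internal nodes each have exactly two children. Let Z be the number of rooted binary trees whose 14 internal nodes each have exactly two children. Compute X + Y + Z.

2696098

Rooted ordered (plane) trees on m nodes have m−1 edges and are counted by C_{m−1}; m = 10 gives C_9. So X = C_9 = 4862.
Full binary trees with n internal nodes are counted by C_n; here n = 10. So Y = C_10 = 16796.
The number of full binary trees on 14 internal nodes is the Catalan number C_14. So Z = C_14 = 2674440.
X + Y + Z = 4862 + 16796 + 2674440 = 2696098.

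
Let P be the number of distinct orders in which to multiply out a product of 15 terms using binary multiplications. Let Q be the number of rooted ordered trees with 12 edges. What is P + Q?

2882452

Bracketing 15 factors into binary products is counted by C_{15−1} = C_14. So P = C_14 = 2674440.
A rooted plane tree with 12 edges has 13 nodes, and the count is C_12. So Q = C_12 = 208012.
P + Q = 2674440 + 208012 = 2882452.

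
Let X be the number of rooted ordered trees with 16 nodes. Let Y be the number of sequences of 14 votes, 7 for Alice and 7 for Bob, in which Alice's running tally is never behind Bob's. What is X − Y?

Rooted ordered (plane) trees on m nodes have m−1 edges and are counted by C_{m−1}; m = 16 gives C_15. So X = C_15 = 9694845.
Reading a vote for the leader as '(' and for the other as ')' turns such a sequence into a balanced string of 7 pairs, so the count is C_7. So Y = C_7 = 429.
X − Y = 9694845 − 429 = 9694416.

9694416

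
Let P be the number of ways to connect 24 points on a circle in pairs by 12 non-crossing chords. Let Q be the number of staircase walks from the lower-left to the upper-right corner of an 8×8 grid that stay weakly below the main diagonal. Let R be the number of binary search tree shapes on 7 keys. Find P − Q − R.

206153

Pairing 24 circle points by 12 non-crossing chords gives C_12 matchings. So P = C_12 = 208012.
Monotone paths in an n×n grid that stay weakly below the diagonal are counted by C_n; here n = 8. So Q = C_8 = 1430.
There are C_n binary search tree shapes on n keys; with n = 7 that is C_7. So R = C_7 = 429.
P − Q − R = 208012 − 1430 − 429 = 206153.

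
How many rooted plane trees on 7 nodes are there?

132

Rooted ordered (plane) trees on m nodes have m−1 edges and are counted by C_{m−1}; m = 7 gives C_6.
C_6 = C_5 · 2(2·5+1)/(5+2) = 42 · 22/7 = 132.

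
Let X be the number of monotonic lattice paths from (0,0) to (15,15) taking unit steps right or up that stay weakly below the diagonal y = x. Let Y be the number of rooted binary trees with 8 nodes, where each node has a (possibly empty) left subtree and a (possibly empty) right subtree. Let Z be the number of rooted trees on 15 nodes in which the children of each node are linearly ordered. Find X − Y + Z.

12367855

Monotone paths in an n×n grid that stay weakly below the diagonal are counted by C_n; here n = 15. So X = C_15 = 9694845.
Rooted binary trees with 8 nodes (each child slot possibly empty) number C_8. So Y = C_8 = 1430.
A rooted plane tree on 15 nodes has 14 edges, and such trees are counted by C_14. So Z = C_14 = 2674440.
X − Y + Z = 9694845 − 1430 + 2674440 = 12367855.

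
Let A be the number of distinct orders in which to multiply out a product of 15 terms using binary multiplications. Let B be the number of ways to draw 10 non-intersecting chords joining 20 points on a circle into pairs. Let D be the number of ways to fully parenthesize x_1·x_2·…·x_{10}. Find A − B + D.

Bracketing 15 factors into binary products is counted by C_{15−1} = C_14. So A = C_14 = 2674440.
Non-crossing perfect matchings of 2n points on a circle are counted by C_n; with 20 points, n = 10. So B = C_10 = 16796.
Ways to associate a product of 10 factors correspond to binary trees on 10 leaves, so the count is C_9. So D = C_9 = 4862.
A − B + D = 2674440 − 16796 + 4862 = 2662506.

2662506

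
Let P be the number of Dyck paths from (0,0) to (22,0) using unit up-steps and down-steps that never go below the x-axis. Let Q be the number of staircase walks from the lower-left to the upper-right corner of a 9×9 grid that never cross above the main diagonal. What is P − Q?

53924

Paths of 11 up- and 11 down-steps that never dip below the axis are Dyck paths; their count is C_11. So P = C_11 = 58786.
Monotone paths in an n×n grid that stay weakly below the diagonal are counted by C_n; here n = 9. So Q = C_9 = 4862.
P − Q = 58786 − 4862 = 53924.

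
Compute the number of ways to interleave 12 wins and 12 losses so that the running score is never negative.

Ballot sequences with n votes each where one side never trails are Dyck words, counted by C_n; here n = 12.
C_12 = C_11 · 2(2·11+1)/(11+2) = 58786 · 46/13 = 208012.

208012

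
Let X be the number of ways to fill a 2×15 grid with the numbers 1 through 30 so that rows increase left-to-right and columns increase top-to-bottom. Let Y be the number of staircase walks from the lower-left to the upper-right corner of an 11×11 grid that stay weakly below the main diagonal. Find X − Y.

9636059

By the hook-length formula (or a Dyck-path bijection), SYT of shape 2×15 number C_15. So X = C_15 = 9694845.
Monotone paths in an n×n grid that stay weakly below the diagonal are counted by C_n; here n = 11. So Y = C_11 = 58786.
X − Y = 9694845 − 58786 = 9636059.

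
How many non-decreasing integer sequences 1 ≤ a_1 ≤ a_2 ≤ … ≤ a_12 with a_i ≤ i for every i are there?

208012

Weakly increasing sequences with a_i ≤ i biject with Dyck paths of semilength 12, so there are C_12.
C_12 = C_11 · 2(2·11+1)/(11+2) = 58786 · 46/13 = 208012.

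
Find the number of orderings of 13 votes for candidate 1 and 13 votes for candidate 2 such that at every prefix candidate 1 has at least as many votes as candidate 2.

742900

Reading a vote for the leader as '(' and for the other as ')' turns such a sequence into a balanced string of 13 pairs, so the count is C_13.
C_13 = C(26,13)/14 = 10400600/14 = 742900.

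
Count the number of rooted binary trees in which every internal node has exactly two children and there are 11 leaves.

16796

A full binary tree with L leaves has L−1 internal nodes and is counted by C_{L−1}; L = 11 gives C_10.
C_10 = 16796.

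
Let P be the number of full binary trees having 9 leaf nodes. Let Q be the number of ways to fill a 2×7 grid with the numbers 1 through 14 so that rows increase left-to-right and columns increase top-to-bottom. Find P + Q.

A full binary tree with L leaves has L−1 internal nodes and is counted by C_{L−1}; L = 9 gives C_8. So P = C_8 = 1430.
Standard Young tableaux of shape 2×n are counted by C_n; here n = 7. So Q = C_7 = 429.
P + Q = 1430 + 429 = 1859.

1859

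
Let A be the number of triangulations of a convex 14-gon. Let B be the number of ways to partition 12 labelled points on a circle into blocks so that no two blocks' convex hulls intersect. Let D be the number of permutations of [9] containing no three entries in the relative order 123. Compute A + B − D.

411162

A convex 14-gon is triangulated into 12 triangles, and the number of such triangulations is the Catalan number C_{14−2} = C_12. So A = C_12 = 208012.
The non-crossing partitions of [12] form a lattice of size C_12. So B = C_12 = 208012.
For any fixed pattern of length 3, the pattern-avoiding permutations of [9] number C_9. So D = C_9 = 4862.
A + B − D = 208012 + 208012 − 4862 = 411162.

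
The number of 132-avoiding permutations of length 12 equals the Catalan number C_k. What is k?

Permutations of [n] avoiding any single length-3 pattern are counted by C_n; here n = 12.

12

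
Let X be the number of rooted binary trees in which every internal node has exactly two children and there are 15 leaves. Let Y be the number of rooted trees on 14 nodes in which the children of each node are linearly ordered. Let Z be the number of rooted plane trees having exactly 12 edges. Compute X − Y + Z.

Full binary trees with 15 leaves have 15−1 = 14 internal nodes, so there are C_14 of them. So X = C_14 = 2674440.
A rooted plane tree on 14 nodes has 13 edges, and such trees are counted by C_13. So Y = C_13 = 742900.
Rooted ordered trees with n edges are counted by C_n; here n = 12. So Z = C_12 = 208012.
X − Y + Z = 2674440 − 742900 + 208012 = 2139552.

2139552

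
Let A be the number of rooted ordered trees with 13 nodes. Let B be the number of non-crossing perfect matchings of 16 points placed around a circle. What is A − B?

Rooted ordered (plane) trees on m nodes have m−1 edges and are counted by C_{m−1}; m = 13 gives C_12. So A = C_12 = 208012.
Non-crossing perfect matchings of 2n points on a circle are counted by C_n; with 16 points, n = 8. So B = C_8 = 1430.
A − B = 208012 − 1430 = 206582.

206582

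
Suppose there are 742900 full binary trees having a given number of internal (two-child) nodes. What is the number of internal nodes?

Full binary trees with n internal nodes are counted by C_n; 742900 = C_13.

13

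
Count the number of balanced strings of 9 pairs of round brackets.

4862

Balanced strings of n pairs of brackets are counted by C_n; here n = 9.
C_9 = C(18,9)/10 = 48620/10 = 4862.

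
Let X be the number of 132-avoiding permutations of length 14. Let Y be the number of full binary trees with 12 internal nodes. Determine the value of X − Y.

Permutations of [n] avoiding any single length-3 pattern are counted by C_n; here n = 14. So X = C_14 = 2674440.
Full binary trees with n internal nodes are counted by C_n; here n = 12. So Y = C_12 = 208012.
X − Y = 2674440 − 208012 = 2466428.

2466428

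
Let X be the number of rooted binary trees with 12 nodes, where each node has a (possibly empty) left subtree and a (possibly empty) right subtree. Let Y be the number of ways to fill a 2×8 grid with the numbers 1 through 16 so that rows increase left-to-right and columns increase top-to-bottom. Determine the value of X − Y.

There are C_n binary search tree shapes on n keys; with n = 12 that is C_12. So X = C_12 = 208012.
Standard Young tableaux of shape 2×n are counted by C_n; here n = 8. So Y = C_8 = 1430.
X − Y = 208012 − 1430 = 206582.

206582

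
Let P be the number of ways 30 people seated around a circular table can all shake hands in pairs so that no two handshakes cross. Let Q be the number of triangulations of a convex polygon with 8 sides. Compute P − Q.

9694713

Non-crossing handshake pairings of 2n people are counted by C_n; 30 people gives n = 15. So P = C_15 = 9694845.
Triangulations of a convex m-gon are counted by C_{m−2}; with m = 8 this is C_6. So Q = C_6 = 132.
P − Q = 9694845 − 132 = 9694713.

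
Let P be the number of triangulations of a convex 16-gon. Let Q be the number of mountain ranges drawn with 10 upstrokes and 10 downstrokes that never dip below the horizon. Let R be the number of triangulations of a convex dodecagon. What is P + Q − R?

2674440

A convex 16-gon is triangulated into 14 triangles, and the number of such triangulations is the Catalan number C_{16−2} = C_14. So P = C_14 = 2674440.
Paths of 10 up- and 10 down-steps that never dip below the axis are Dyck paths; their count is C_10. So Q = C_10 = 16796.
The number of triangulations of a 12-gon is the Catalan number C_10 (index = sides − 2). So R = C_10 = 16796.
P + Q − R = 2674440 + 16796 − 16796 = 2674440.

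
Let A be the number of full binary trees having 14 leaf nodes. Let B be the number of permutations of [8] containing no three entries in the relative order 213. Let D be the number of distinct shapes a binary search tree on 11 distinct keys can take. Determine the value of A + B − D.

Full binary trees with 14 leaves have 14−1 = 13 internal nodes, so there are C_13 of them. So A = C_13 = 742900.
Permutations of [n] avoiding any single length-3 pattern are counted by C_n; here n = 8. So B = C_8 = 1430.
There are C_n binary search tree shapes on n keys; with n = 11 that is C_11. So D = C_11 = 58786.
A + B − D = 742900 + 1430 − 58786 = 685544.

685544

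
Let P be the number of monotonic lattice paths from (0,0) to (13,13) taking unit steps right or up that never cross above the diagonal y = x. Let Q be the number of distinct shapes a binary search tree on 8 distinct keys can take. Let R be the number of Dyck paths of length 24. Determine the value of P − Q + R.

949482

Sub-diagonal monotone paths from (0,0) to (13,13) biject with Dyck paths of semilength 13, giving C_13. So P = C_13 = 742900.
Binary trees (left/right distinguished) on n nodes are counted by C_n; here n = 8. So Q = C_8 = 1430.
Dyck paths of semilength n (length 2n) are counted by C_n; here n = 12. So R = C_12 = 208012.
P − Q + R = 742900 − 1430 + 208012 = 949482.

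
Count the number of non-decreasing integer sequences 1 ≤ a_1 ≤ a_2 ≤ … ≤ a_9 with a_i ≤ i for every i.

Such sub-staircase sequences of length n are counted by C_n; here n = 9.
C_9 = C_8 · 2(2·8+1)/(8+2) = 1430 · 34/10 = 4862.

4862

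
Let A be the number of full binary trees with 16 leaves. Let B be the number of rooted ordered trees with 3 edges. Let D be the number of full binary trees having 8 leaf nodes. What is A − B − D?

9694411

Full binary trees with 16 leaves have 16−1 = 15 internal nodes, so there are C_15 of them. So A = C_15 = 9694845.
A rooted plane tree with 3 edges has 4 nodes, and the count is C_3. So B = C_3 = 5.
Full binary trees with 8 leaves have 8−1 = 7 internal nodes, so there are C_7 of them. So D = C_7 = 429.
A − B − D = 9694845 − 5 − 429 = 9694411.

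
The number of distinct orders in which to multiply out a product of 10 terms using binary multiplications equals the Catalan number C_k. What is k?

9

Bracketing 10 factors into binary products is counted by C_{10−1} = C_9.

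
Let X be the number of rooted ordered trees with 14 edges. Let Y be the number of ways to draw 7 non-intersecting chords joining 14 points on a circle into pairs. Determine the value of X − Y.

Rooted ordered trees with n edges are counted by C_n; here n = 14. So X = C_14 = 2674440.
Non-crossing perfect matchings of 2n points on a circle are counted by C_n; with 14 points, n = 7. So Y = C_7 = 429.
X − Y = 2674440 − 429 = 2674011.

2674011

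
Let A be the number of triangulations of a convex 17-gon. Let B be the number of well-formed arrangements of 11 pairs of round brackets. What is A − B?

9636059

The number of triangulations of a 17-gon is the Catalan number C_15 (index = sides − 2). So A = C_15 = 9694845.
Balanced strings of n pairs of brackets are counted by C_n; here n = 11. So B = C_11 = 58786.
A − B = 9694845 − 58786 = 9636059.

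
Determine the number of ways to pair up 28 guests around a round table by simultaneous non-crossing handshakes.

2674440

Non-crossing handshake pairings of 2n people are counted by C_n; 28 people gives n = 14.
C_14 = 2674440.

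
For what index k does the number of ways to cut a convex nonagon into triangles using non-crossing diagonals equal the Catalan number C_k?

7

The number of triangulations of a 9-gon is the Catalan number C_7 (index = sides − 2).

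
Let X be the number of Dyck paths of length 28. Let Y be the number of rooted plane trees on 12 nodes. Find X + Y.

Dyck paths of semilength n (length 2n) are counted by C_n; here n = 14. So X = C_14 = 2674440.
Rooted ordered (plane) trees on m nodes have m−1 edges and are counted by C_{m−1}; m = 12 gives C_11. So Y = C_11 = 58786.
X + Y = 2674440 + 58786 = 2733226.

2733226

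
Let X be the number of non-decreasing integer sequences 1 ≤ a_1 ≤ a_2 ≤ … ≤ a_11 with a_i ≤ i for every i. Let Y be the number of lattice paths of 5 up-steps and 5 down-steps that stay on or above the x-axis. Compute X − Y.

58744

Weakly increasing sequences with a_i ≤ i biject with Dyck paths of semilength 11, so there are C_11. So X = C_11 = 58786.
A Dyck path with 5 up-steps and 5 down-steps has semilength 5, so there are C_5 of them. So Y = C_5 = 42.
X − Y = 58786 − 42 = 58744.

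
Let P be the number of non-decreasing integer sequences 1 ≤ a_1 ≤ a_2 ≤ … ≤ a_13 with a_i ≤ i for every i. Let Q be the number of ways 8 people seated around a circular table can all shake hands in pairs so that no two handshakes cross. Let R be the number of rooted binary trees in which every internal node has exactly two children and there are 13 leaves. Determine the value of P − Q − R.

Such sub-staircase sequences of length n are counted by C_n; here n = 13. So P = C_13 = 742900.
Non-crossing handshake pairings of 2n people are counted by C_n; 8 people gives n = 4. So Q = C_4 = 14.
A full binary tree with L leaves has L−1 internal nodes and is counted by C_{L−1}; L = 13 gives C_12. So R = C_12 = 208012.
P − Q − R = 742900 − 14 − 208012 = 534874.

534874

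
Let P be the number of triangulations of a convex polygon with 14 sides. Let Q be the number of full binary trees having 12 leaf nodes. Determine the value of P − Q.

149226

The number of triangulations of a 14-gon is the Catalan number C_12 (index = sides − 2). So P = C_12 = 208012.
Full binary trees with 12 leaves have 12−1 = 11 internal nodes, so there are C_11 of them. So Q = C_11 = 58786.
P − Q = 208012 − 58786 = 149226.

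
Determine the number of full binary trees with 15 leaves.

A full binary tree with L leaves has L−1 internal nodes and is counted by C_{L−1}; L = 15 gives C_14.
C_14 = C_13 · 2(2·13+1)/(13+2) = 742900 · 54/15 = 2674440.

2674440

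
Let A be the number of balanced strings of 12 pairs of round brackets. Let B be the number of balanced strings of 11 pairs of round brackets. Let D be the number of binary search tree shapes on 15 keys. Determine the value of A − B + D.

Balanced strings of n pairs of brackets are counted by C_n; here n = 12. So A = C_12 = 208012.
With 11 pairs the number of balanced bracket strings is the Catalan number C_11. So B = C_11 = 58786.
Rooted binary trees with 15 nodes (each child slot possibly empty) number C_15. So D = C_15 = 9694845.
A − B + D = 208012 − 58786 + 9694845 = 9844071.

9844071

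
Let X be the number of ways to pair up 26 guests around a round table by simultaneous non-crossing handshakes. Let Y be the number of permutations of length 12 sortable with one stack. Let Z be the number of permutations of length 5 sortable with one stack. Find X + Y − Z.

With 26 = 2·13 people, non-crossing handshake pairings are non-crossing perfect matchings on a circle, counted by C_13. So X = C_13 = 742900.
By Knuth's characterisation, the stack-sortable permutations of length 12 are the 231-avoiders, numbering C_12. So Y = C_12 = 208012.
By Knuth's characterisation, the stack-sortable permutations of length 5 are the 231-avoiders, numbering C_5. So Z = C_5 = 42.
X + Y − Z = 742900 + 208012 − 42 = 950870.

950870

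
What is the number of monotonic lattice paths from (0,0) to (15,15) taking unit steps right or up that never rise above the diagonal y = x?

9694845

Monotone paths in an n×n grid that stay weakly below the diagonal are counted by C_n; here n = 15.
C_15 = C(30,15)/16 = 155117520/16 = 9694845.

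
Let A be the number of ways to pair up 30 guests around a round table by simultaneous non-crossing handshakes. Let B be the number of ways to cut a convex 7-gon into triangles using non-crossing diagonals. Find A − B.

9694803

Non-crossing handshake pairings of 2n people are counted by C_n; 30 people gives n = 15. So A = C_15 = 9694845.
A convex 7-gon is triangulated into 5 triangles, and the number of such triangulations is the Catalan number C_{7−2} = C_5. So B = C_5 = 42.
A − B = 9694845 − 42 = 9694803.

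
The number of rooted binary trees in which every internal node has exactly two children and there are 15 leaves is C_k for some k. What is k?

Full binary trees with 15 leaves have 15−1 = 14 internal nodes, so there are C_14 of them.

14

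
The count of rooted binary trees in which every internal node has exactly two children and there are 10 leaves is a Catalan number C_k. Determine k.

9

A full binary tree with L leaves has L−1 internal nodes and is counted by C_{L−1}; L = 10 gives C_9.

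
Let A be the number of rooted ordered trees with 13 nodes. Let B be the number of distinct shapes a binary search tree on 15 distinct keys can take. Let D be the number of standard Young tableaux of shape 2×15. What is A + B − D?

A rooted plane tree on 13 nodes has 12 edges, and such trees are counted by C_12. So A = C_12 = 208012.
Binary trees (left/right distinguished) on n nodes are counted by C_n; here n = 15. So B = C_15 = 9694845.
Standard Young tableaux of shape 2×n are counted by C_n; here n = 15. So D = C_15 = 9694845.
A + B − D = 208012 + 9694845 − 9694845 = 208012.

208012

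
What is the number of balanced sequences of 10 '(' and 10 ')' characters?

With 10 pairs the number of balanced bracket strings is the Catalan number C_10.
C_10 = C_9 · 2(2·9+1)/(9+2) = 4862 · 38/11 = 16796.

16796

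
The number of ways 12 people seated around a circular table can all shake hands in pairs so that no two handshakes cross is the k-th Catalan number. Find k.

With 12 = 2·6 people, non-crossing handshake pairings are non-crossing perfect matchings on a circle, counted by C_6.

6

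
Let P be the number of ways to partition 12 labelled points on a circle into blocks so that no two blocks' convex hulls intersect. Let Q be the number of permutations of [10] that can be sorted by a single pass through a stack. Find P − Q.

191216

The non-crossing partitions of [12] form a lattice of size C_12. So P = C_12 = 208012.
By Knuth's characterisation, the stack-sortable permutations of length 10 are the 231-avoiders, numbering C_10. So Q = C_10 = 16796.
P − Q = 208012 − 16796 = 191216.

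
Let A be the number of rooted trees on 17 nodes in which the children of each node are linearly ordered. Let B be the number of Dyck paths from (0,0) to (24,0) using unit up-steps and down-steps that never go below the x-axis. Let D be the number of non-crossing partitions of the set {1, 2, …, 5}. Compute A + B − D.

35565640

A rooted plane tree on 17 nodes has 16 edges, and such trees are counted by C_16. So A = C_16 = 35357670.
A Dyck path with 12 up-steps and 12 down-steps has semilength 12, so there are C_12 of them. So B = C_12 = 208012.
Non-crossing partitions of an n-element set are counted by C_n; here n = 5. So D = C_5 = 42.
A + B − D = 35357670 + 208012 − 42 = 35565640.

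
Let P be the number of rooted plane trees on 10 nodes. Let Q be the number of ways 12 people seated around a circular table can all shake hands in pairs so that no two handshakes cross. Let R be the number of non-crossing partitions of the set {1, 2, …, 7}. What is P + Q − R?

4565

A rooted plane tree on 10 nodes has 9 edges, and such trees are counted by C_9. So P = C_9 = 4862.
With 12 = 2·6 people, non-crossing handshake pairings are non-crossing perfect matchings on a circle, counted by C_6. So Q = C_6 = 132.
Non-crossing partitions of an n-element set are counted by C_n; here n = 7. So R = C_7 = 429.
P + Q − R = 4862 + 132 − 429 = 4565.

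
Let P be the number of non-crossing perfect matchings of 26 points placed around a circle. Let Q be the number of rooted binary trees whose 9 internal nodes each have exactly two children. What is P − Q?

Pairing 26 circle points by 13 non-crossing chords gives C_13 matchings. So P = C_13 = 742900.
Full binary trees with n internal nodes are counted by C_n; here n = 9. So Q = C_9 = 4862.
P − Q = 742900 − 4862 = 738038.

738038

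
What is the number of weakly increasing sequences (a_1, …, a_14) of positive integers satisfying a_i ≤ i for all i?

2674440

Weakly increasing sequences with a_i ≤ i biject with Dyck paths of semilength 14, so there are C_14.
C_14 = 2674440.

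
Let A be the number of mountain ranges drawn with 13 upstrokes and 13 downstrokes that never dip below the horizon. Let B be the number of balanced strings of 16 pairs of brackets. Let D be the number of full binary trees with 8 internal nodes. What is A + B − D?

36099140

Dyck paths of semilength n (length 2n) are counted by C_n; here n = 13. So A = C_13 = 742900.
With 16 pairs the number of balanced bracket strings is the Catalan number C_16. So B = C_16 = 35357670.
Full binary trees with n internal nodes are counted by C_n; here n = 8. So D = C_8 = 1430.
A + B − D = 742900 + 35357670 − 1430 = 36099140.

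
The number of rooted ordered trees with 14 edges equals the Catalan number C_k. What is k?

14

Rooted ordered trees with n edges are counted by C_n; here n = 14.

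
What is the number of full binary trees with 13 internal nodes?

The number of full binary trees on 13 internal nodes is the Catalan number C_13.
C_13 = 742900.

742900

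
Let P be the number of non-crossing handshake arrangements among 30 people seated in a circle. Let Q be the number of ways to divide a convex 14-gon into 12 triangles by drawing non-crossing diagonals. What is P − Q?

9486833

With 30 = 2·15 people, non-crossing handshake pairings are non-crossing perfect matchings on a circle, counted by C_15. So P = C_15 = 9694845.
The number of triangulations of a 14-gon is the Catalan number C_12 (index = sides − 2). So Q = C_12 = 208012.
P − Q = 9694845 − 208012 = 9486833.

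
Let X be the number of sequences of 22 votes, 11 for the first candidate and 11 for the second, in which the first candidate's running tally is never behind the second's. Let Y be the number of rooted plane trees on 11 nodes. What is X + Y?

Ballot sequences with n votes each where one side never trails are Dyck words, counted by C_n; here n = 11. So X = C_11 = 58786.
A rooted plane tree on 11 nodes has 10 edges, and such trees are counted by C_10. So Y = C_10 = 16796.
X + Y = 58786 + 16796 = 75582.

75582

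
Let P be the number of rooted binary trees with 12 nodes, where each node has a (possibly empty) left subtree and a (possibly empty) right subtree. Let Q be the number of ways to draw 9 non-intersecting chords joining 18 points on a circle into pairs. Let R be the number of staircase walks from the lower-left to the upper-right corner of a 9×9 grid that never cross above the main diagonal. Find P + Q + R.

217736

There are C_n binary search tree shapes on n keys; with n = 12 that is C_12. So P = C_12 = 208012.
Non-crossing perfect matchings of 2n points on a circle are counted by C_n; with 18 points, n = 9. So Q = C_9 = 4862.
Monotone paths in an n×n grid that stay weakly below the diagonal are counted by C_n; here n = 9. So R = C_9 = 4862.
P + Q + R = 208012 + 4862 + 4862 = 217736.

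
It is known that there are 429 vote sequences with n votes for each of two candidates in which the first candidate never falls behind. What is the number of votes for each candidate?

Such ballot sequences with n votes each are counted by C_n. Since C_7 = 429, the index is 7.

7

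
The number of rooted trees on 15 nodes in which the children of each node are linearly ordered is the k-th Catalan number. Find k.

14

Rooted ordered (plane) trees on m nodes have m−1 edges and are counted by C_{m−1}; m = 15 gives C_14.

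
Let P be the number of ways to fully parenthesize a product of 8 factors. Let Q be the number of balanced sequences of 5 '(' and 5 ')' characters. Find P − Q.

Bracketing 8 factors into binary products is counted by C_{8−1} = C_7. So P = C_7 = 429.
A balanced arrangement of 5 bracket pairs is a Dyck word of semilength 5, so the count is C_5. So Q = C_5 = 42.
P − Q = 429 − 42 = 387.

387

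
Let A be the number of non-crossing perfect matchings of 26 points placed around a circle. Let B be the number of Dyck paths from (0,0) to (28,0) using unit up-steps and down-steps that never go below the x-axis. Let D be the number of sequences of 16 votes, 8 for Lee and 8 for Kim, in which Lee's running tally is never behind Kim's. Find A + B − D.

Pairing 26 circle points by 13 non-crossing chords gives C_13 matchings. So A = C_13 = 742900.
A Dyck path with 14 up-steps and 14 down-steps has semilength 14, so there are C_14 of them. So B = C_14 = 2674440.
Reading a vote for the leader as '(' and for the other as ')' turns such a sequence into a balanced string of 8 pairs, so the count is C_8. So D = C_8 = 1430.
A + B − D = 742900 + 2674440 − 1430 = 3415910.

3415910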